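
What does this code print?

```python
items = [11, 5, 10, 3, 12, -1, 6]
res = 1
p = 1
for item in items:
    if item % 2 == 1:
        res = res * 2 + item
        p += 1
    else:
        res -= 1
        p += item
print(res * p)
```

4026

item=11: odd, res = 1*2+11 = 13; p=2
item=5: odd, res = 13*2+5 = 31; p=3
item=10: not odd, res = 31-1 = 30; p=13
item=3: odd, res = 30*2+3 = 63; p=14
item=12: not odd, res = 63-1 = 62; p=26
item=-1: odd, res = 62*2+(-1) = 123; p=27
item=6: not odd, res = 123-1 = 122; p=33
res*p = 122*33 = 4026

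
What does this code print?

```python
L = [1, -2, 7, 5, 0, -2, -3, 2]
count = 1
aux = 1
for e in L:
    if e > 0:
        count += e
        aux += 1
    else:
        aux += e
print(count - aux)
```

18

e=1: >0, count = 1+1 = 2; aux=2
e=-2: not >0; aux=0
e=7: >0, count = 2+7 = 9; aux=1
e=5: >0, count = 9+5 = 14; aux=2
e=0: not >0; aux=2
e=-2: not >0; aux=0
e=-3: not >0; aux=-3
e=2: >0, count = 14+2 = 16; aux=-2
count-aux = 16-(-2) = 18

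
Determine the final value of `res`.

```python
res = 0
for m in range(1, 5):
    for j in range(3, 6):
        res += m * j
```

120

m=1,j=3: res = 0+3 = 3
m=1,j=4: res = 3+4 = 7
m=1,j=5: res = 7+5 = 12
m=2,j=3: res = 12+6 = 18
m=2,j=4: res = 18+8 = 26
m=2,j=5: res = 26+10 = 36
m=3,j=3: res = 36+9 = 45
m=3,j=4: res = 45+12 = 57
m=3,j=5: res = 57+15 = 72
m=4,j=3: res = 72+12 = 84
m=4,j=4: res = 84+16 = 100
m=4,j=5: res = 100+20 = 120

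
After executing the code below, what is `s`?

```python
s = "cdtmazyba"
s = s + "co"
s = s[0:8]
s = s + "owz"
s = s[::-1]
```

+ 'co' → 'cdtmazybaco'
slice [0:8] → 'cdtmazyb'
+ 'owz' → 'cdtmazybowz'
reverse → 'zwobyzamtdc'

'zwobyzamtdc'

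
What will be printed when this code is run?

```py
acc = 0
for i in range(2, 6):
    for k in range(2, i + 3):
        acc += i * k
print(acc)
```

275

i=2,k=2: acc = 0+4 = 4
i=2,k=3: acc = 4+6 = 10
i=2,k=4: acc = 10+8 = 18
i=3,k=2: acc = 18+6 = 24
i=3,k=3: acc = 24+9 = 33
i=3,k=4: acc = 33+12 = 45
i=3,k=5: acc = 45+15 = 60
i=4,k=2: acc = 60+8 = 68
i=4,k=3: acc = 68+12 = 80
i=4,k=4: acc = 80+16 = 96
i=4,k=5: acc = 96+20 = 116
i=4,k=6: acc = 116+24 = 140
i=5,k=2: acc = 140+10 = 150
i=5,k=3: acc = 150+15 = 165
i=5,k=4: acc = 165+20 = 185
i=5,k=5: acc = 185+25 = 210
i=5,k=6: acc = 210+30 = 240
i=5,k=7: acc = 240+35 = 275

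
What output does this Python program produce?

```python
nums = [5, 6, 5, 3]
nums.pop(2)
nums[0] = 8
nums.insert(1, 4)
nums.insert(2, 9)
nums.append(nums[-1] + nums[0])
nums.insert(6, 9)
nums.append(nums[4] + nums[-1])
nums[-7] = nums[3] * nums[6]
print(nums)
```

pop(2) removes 5 → [5, 6, 3]
nums[0] = 8 → [8, 6, 3]
insert 4 at 1 → [8, 4, 6, 3]
insert 9 at 2 → [8, 4, 9, 6, 3]
append nums[-1]+nums[0] = 3+8 = 11 → [8, 4, 9, 6, 3, 11]
insert 9 at 6 → [8, 4, 9, 6, 3, 11, 9]
append nums[4]+nums[-1] = 3+9 = 12 → [8, 4, 9, 6, 3, 11, 9, 12]
nums[-7] = nums[3]*nums[6] = 6*9 = 54 → [8, 54, 9, 6, 3, 11, 9, 12]

[8, 54, 9, 6, 3, 11, 9, 12]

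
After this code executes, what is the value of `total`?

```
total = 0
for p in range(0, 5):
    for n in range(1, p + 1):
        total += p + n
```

50

p=1,n=1: total = 0+2 = 2
p=2,n=1: total = 2+3 = 5
p=2,n=2: total = 5+4 = 9
p=3,n=1: total = 9+4 = 13
p=3,n=2: total = 13+5 = 18
p=3,n=3: total = 18+6 = 24
p=4,n=1: total = 24+5 = 29
p=4,n=2: total = 29+6 = 35
p=4,n=3: total = 35+7 = 42
p=4,n=4: total = 42+8 = 50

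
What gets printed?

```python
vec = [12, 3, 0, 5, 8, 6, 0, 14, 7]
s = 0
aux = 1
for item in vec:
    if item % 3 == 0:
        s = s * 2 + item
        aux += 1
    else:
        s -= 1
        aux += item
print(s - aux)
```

item=12: %3==0, s = 0*2+12 = 12; aux=2
item=3: %3==0, s = 12*2+3 = 27; aux=3
item=0: %3==0, s = 27*2+0 = 54; aux=4
item=5: not %3==0, s = 54-1 = 53; aux=9
item=8: not %3==0, s = 53-1 = 52; aux=17
item=6: %3==0, s = 52*2+6 = 110; aux=18
item=0: %3==0, s = 110*2+0 = 220; aux=19
item=14: not %3==0, s = 220-1 = 219; aux=33
item=7: not %3==0, s = 219-1 = 218; aux=40
s-aux = 218-40 = 178

178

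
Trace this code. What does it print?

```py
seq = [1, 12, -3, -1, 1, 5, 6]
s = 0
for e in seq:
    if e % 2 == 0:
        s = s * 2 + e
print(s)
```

e=1: not even
e=12: even, s = 0*2+12 = 12
e=-3: not even
e=-1: not even
e=1: not even
e=5: not even
e=6: even, s = 12*2+6 = 30

30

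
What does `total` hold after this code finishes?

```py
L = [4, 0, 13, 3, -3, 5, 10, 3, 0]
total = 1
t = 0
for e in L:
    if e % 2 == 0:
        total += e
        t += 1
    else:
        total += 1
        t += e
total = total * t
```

500

e=4: even, total = 1+4 = 5; t=1
e=0: even, total = 5+0 = 5; t=2
e=13: not even, total = 5+1 = 6; t=15
e=3: not even, total = 6+1 = 7; t=18
e=-3: not even, total = 7+1 = 8; t=15
e=5: not even, total = 8+1 = 9; t=20
e=10: even, total = 9+10 = 19; t=21
e=3: not even, total = 19+1 = 20; t=24
e=0: even, total = 20+0 = 20; t=25
total*t = 20*25 = 500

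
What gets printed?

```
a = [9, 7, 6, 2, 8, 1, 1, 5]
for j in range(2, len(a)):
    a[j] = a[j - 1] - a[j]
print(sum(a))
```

j=2: a[2] = 7-6 = 1 → [9, 7, 1, 2, 8, 1, 1, 5]
j=3: a[3] = 1-2 = -1 → [9, 7, 1, -1, 8, 1, 1, 5]
j=4: a[4] = (-1)-8 = -9 → [9, 7, 1, -1, -9, 1, 1, 5]
j=5: a[5] = (-9)-1 = -10 → [9, 7, 1, -1, -9, -10, 1, 5]
j=6: a[6] = (-10)-1 = -11 → [9, 7, 1, -1, -9, -10, -11, 5]
j=7: a[7] = (-11)-5 = -16 → [9, 7, 1, -1, -9, -10, -11, -16]
sum = -30

-30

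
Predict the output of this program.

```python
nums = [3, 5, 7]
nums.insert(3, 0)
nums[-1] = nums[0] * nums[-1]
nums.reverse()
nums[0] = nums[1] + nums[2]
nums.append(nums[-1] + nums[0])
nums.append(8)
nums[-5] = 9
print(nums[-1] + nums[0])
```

insert 0 at 3 → [3, 5, 7, 0]
nums[-1] = nums[0]*nums[-1] = 3*0 = 0 → [3, 5, 7, 0]
reverse → [0, 7, 5, 3]
nums[0] = nums[1]+nums[2] = 7+5 = 12 → [12, 7, 5, 3]
append nums[-1]+nums[0] = 3+12 = 15 → [12, 7, 5, 3, 15]
append 8 → [12, 7, 5, 3, 15, 8]
nums[-5] = 9 → [12, 9, 5, 3, 15, 8]
nums[-1]+nums[0] = 8+12 = 20

20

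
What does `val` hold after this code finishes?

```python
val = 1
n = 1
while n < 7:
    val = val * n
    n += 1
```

n=1: val = 1*1 = 1
n=2: val = 1*2 = 2
n=3: val = 2*3 = 6
n=4: val = 6*4 = 24
n=5: val = 24*5 = 120
n=6: val = 120*6 = 720

720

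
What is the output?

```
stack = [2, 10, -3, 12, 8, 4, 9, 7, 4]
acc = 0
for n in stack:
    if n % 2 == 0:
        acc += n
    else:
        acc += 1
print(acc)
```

43

n=2: even, acc = 0+2 = 2
n=10: even, acc = 2+10 = 12
n=-3: not even, acc = 12+1 = 13
n=12: even, acc = 13+12 = 25
n=8: even, acc = 25+8 = 33
n=4: even, acc = 33+4 = 37
n=9: not even, acc = 37+1 = 38
n=7: not even, acc = 38+1 = 39
n=4: even, acc = 39+4 = 43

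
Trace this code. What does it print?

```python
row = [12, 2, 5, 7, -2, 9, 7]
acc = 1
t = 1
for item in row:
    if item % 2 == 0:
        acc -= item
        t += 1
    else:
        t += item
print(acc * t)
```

item=12: even, acc = 1-12 = -11; t=2
item=2: even, acc = (-11)-2 = -13; t=3
item=5: not even; t=8
item=7: not even; t=15
item=-2: even, acc = (-13)-(-2) = -11; t=16
item=9: not even; t=25
item=7: not even; t=32
acc*t = (-11)*32 = -352

-352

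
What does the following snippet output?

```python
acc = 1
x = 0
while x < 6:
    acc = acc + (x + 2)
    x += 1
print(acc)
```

x=0: acc = 1+2 = 3
x=1: acc = 3+3 = 6
x=2: acc = 6+4 = 10
x=3: acc = 10+5 = 15
x=4: acc = 15+6 = 21
x=5: acc = 21+7 = 28

28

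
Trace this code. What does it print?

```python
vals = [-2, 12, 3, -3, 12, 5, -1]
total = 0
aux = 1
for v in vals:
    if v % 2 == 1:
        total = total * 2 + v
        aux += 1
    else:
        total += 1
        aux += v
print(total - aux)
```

v=-2: not odd, total = 0+1 = 1; aux=-1
v=12: not odd, total = 1+1 = 2; aux=11
v=3: odd, total = 2*2+3 = 7; aux=12
v=-3: odd, total = 7*2+(-3) = 11; aux=13
v=12: not odd, total = 11+1 = 12; aux=25
v=5: odd, total = 12*2+5 = 29; aux=26
v=-1: odd, total = 29*2+(-1) = 57; aux=27
total-aux = 57-27 = 30

30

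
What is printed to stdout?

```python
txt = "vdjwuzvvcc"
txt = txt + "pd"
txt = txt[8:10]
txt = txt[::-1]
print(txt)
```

cc

+ 'pd' → 'vdjwuzvvccpd'
slice [8:10] → 'cc'
reverse → 'cc'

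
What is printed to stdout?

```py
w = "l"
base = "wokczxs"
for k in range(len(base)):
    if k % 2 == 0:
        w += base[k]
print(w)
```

lwkzs

k=0: add 'w' → 'lw'
k=1: skip
k=2: add 'k' → 'lwk'
k=3: skip
k=4: add 'z' → 'lwkz'
k=5: skip
k=6: add 's' → 'lwkzs'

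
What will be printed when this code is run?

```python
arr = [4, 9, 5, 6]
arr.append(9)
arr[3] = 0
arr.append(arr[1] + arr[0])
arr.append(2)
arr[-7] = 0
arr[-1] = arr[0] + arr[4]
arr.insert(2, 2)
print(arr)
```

[0, 9, 2, 5, 0, 9, 13, 9]

append 9 → [4, 9, 5, 6, 9]
arr[3] = 0 → [4, 9, 5, 0, 9]
append arr[1]+arr[0] = 9+4 = 13 → [4, 9, 5, 0, 9, 13]
append 2 → [4, 9, 5, 0, 9, 13, 2]
arr[-7] = 0 → [0, 9, 5, 0, 9, 13, 2]
arr[-1] = arr[0]+arr[4] = 0+9 = 9 → [0, 9, 5, 0, 9, 13, 9]
insert 2 at 2 → [0, 9, 2, 5, 0, 9, 13, 9]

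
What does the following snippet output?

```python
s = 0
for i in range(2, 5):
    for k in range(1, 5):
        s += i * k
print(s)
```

90

i=2,k=1: s = 0+2 = 2
i=2,k=2: s = 2+4 = 6
i=2,k=3: s = 6+6 = 12
i=2,k=4: s = 12+8 = 20
i=3,k=1: s = 20+3 = 23
i=3,k=2: s = 23+6 = 29
i=3,k=3: s = 29+9 = 38
i=3,k=4: s = 38+12 = 50
i=4,k=1: s = 50+4 = 54
i=4,k=2: s = 54+8 = 62
i=4,k=3: s = 62+12 = 74
i=4,k=4: s = 74+16 = 90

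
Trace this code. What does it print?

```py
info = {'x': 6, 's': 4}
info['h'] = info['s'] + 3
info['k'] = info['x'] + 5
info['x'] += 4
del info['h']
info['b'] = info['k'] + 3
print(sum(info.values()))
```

info['h'] = info['s']+3 = 7 → {'x': 6, 's': 4, 'h': 7}
info['k'] = info['x']+5 = 11 → {'x': 6, 's': 4, 'h': 7, 'k': 11}
info['x'] = 6+4 = 10 → {'x': 10, 's': 4, 'h': 7, 'k': 11}
del 'h' → {'x': 10, 's': 4, 'k': 11}
info['b'] = info['k']+3 = 14 → {'x': 10, 's': 4, 'k': 11, 'b': 14}
sum of values = 39

39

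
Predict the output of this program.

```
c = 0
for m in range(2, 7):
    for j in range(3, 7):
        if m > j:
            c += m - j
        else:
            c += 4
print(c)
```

m=2,j=3: not 2>3, c = 0+4 = 4
m=2,j=4: not 2>4, c = 4+4 = 8
m=2,j=5: not 2>5, c = 8+4 = 12
m=2,j=6: not 2>6, c = 12+4 = 16
m=3,j=3: not 3>3, c = 16+4 = 20
m=3,j=4: not 3>4, c = 20+4 = 24
m=3,j=5: not 3>5, c = 24+4 = 28
m=3,j=6: not 3>6, c = 28+4 = 32
m=4,j=3: 4>3, c = 32+1 = 33
m=4,j=4: not 4>4, c = 33+4 = 37
m=4,j=5: not 4>5, c = 37+4 = 41
m=4,j=6: not 4>6, c = 41+4 = 45
m=5,j=3: 5>3, c = 45+2 = 47
m=5,j=4: 5>4, c = 47+1 = 48
m=5,j=5: not 5>5, c = 48+4 = 52
m=5,j=6: not 5>6, c = 52+4 = 56
m=6,j=3: 6>3, c = 56+3 = 59
m=6,j=4: 6>4, c = 59+2 = 61
m=6,j=5: 6>5, c = 61+1 = 62
m=6,j=6: not 6>6, c = 62+4 = 66

66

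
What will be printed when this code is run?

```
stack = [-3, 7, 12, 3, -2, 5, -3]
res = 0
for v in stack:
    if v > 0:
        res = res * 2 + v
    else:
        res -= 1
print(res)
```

v=-3: not >0, res = 0-1 = -1
v=7: >0, res = (-1)*2+7 = 5
v=12: >0, res = 5*2+12 = 22
v=3: >0, res = 22*2+3 = 47
v=-2: not >0, res = 47-1 = 46
v=5: >0, res = 46*2+5 = 97
v=-3: not >0, res = 97-1 = 96

96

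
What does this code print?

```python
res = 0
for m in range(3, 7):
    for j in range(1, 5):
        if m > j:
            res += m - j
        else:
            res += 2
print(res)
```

39

m=3,j=1: 3>1, res = 0+2 = 2
m=3,j=2: 3>2, res = 2+1 = 3
m=3,j=3: not 3>3, res = 3+2 = 5
m=3,j=4: not 3>4, res = 5+2 = 7
m=4,j=1: 4>1, res = 7+3 = 10
m=4,j=2: 4>2, res = 10+2 = 12
m=4,j=3: 4>3, res = 12+1 = 13
m=4,j=4: not 4>4, res = 13+2 = 15
m=5,j=1: 5>1, res = 15+4 = 19
m=5,j=2: 5>2, res = 19+3 = 22
m=5,j=3: 5>3, res = 22+2 = 24
m=5,j=4: 5>4, res = 24+1 = 25
m=6,j=1: 6>1, res = 25+5 = 30
m=6,j=2: 6>2, res = 30+4 = 34
m=6,j=3: 6>3, res = 34+3 = 37
m=6,j=4: 6>4, res = 37+2 = 39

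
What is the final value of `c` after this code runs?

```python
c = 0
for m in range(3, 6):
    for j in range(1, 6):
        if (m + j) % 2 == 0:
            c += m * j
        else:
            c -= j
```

m=3,j=1: even sum, c = 0+3 = 3
m=3,j=2: odd sum, c = 3-2 = 1
m=3,j=3: even sum, c = 1+9 = 10
m=3,j=4: odd sum, c = 10-4 = 6
m=3,j=5: even sum, c = 6+15 = 21
m=4,j=1: odd sum, c = 21-1 = 20
m=4,j=2: even sum, c = 20+8 = 28
m=4,j=3: odd sum, c = 28-3 = 25
m=4,j=4: even sum, c = 25+16 = 41
m=4,j=5: odd sum, c = 41-5 = 36
m=5,j=1: even sum, c = 36+5 = 41
m=5,j=2: odd sum, c = 41-2 = 39
m=5,j=3: even sum, c = 39+15 = 54
m=5,j=4: odd sum, c = 54-4 = 50
m=5,j=5: even sum, c = 50+25 = 75

75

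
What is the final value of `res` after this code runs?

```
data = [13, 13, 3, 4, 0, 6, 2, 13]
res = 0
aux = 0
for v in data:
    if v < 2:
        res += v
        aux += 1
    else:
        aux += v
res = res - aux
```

-55

v=13: not <2; aux=13
v=13: not <2; aux=26
v=3: not <2; aux=29
v=4: not <2; aux=33
v=0: <2, res = 0+0 = 0; aux=34
v=6: not <2; aux=40
v=2: not <2; aux=42
v=13: not <2; aux=55
res-aux = 0-55 = -55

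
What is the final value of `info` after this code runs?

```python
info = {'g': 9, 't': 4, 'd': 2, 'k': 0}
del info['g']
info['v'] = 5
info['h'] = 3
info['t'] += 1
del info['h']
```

{'t': 5, 'd': 2, 'k': 0, 'v': 5}

del 'g' → {'t': 4, 'd': 2, 'k': 0}
info['v'] = 5 → {'t': 4, 'd': 2, 'k': 0, 'v': 5}
info['h'] = 3 → {'t': 4, 'd': 2, 'k': 0, 'v': 5, 'h': 3}
info['t'] = 4+1 = 5 → {'t': 5, 'd': 2, 'k': 0, 'v': 5, 'h': 3}
del 'h' → {'t': 5, 'd': 2, 'k': 0, 'v': 5}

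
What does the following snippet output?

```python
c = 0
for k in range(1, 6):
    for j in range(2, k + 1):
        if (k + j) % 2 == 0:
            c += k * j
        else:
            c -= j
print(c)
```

k=2,j=2: even sum, c = 0+4 = 4
k=3,j=2: odd sum, c = 4-2 = 2
k=3,j=3: even sum, c = 2+9 = 11
k=4,j=2: even sum, c = 11+8 = 19
k=4,j=3: odd sum, c = 19-3 = 16
k=4,j=4: even sum, c = 16+16 = 32
k=5,j=2: odd sum, c = 32-2 = 30
k=5,j=3: even sum, c = 30+15 = 45
k=5,j=4: odd sum, c = 45-4 = 41
k=5,j=5: even sum, c = 41+25 = 66

66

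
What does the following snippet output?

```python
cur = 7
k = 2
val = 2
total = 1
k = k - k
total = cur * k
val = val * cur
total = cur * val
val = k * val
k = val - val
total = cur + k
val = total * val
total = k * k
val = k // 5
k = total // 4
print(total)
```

0

k = 2-2 = 0
total = 7*0 = 0
val = 2*7 = 14
total = 7*14 = 98
val = 0*14 = 0
k = 0-0 = 0
total = 7+0 = 7
val = 7*0 = 0
total = 0*0 = 0
val = 0//5 = 0
k = 0//4 = 0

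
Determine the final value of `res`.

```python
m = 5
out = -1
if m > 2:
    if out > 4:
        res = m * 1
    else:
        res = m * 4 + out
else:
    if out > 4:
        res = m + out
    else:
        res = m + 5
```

19

m=5, out=-1
m > 2 is True; out > 4 is False
→ res = m * 4 + out = 19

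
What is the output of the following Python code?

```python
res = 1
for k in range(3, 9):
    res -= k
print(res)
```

k=3: res = 1-3 = -2
k=4: res = (-2)-4 = -6
k=5: res = (-6)-5 = -11
k=6: res = (-11)-6 = -17
k=7: res = (-17)-7 = -24
k=8: res = (-24)-8 = -32

-32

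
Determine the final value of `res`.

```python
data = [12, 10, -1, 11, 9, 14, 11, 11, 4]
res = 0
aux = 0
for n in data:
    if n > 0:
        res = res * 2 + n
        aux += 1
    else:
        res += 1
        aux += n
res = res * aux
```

20426

n=12: >0, res = 0*2+12 = 12; aux=1
n=10: >0, res = 12*2+10 = 34; aux=2
n=-1: not >0, res = 34+1 = 35; aux=1
n=11: >0, res = 35*2+11 = 81; aux=2
n=9: >0, res = 81*2+9 = 171; aux=3
n=14: >0, res = 171*2+14 = 356; aux=4
n=11: >0, res = 356*2+11 = 723; aux=5
n=11: >0, res = 723*2+11 = 1457; aux=6
n=4: >0, res = 1457*2+4 = 2918; aux=7
res*aux = 2918*7 = 20426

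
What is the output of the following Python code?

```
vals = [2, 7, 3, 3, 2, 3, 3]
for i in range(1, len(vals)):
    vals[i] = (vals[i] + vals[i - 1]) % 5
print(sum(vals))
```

i=1: vals[1] = (7+2)%5 = 4 → [2, 4, 3, 3, 2, 3, 3]
i=2: vals[2] = (3+4)%5 = 2 → [2, 4, 2, 3, 2, 3, 3]
i=3: vals[3] = (3+2)%5 = 0 → [2, 4, 2, 0, 2, 3, 3]
i=4: vals[4] = (2+0)%5 = 2 → [2, 4, 2, 0, 2, 3, 3]
i=5: vals[5] = (3+2)%5 = 0 → [2, 4, 2, 0, 2, 0, 3]
i=6: vals[6] = (3+0)%5 = 3 → [2, 4, 2, 0, 2, 0, 3]
sum = 13

13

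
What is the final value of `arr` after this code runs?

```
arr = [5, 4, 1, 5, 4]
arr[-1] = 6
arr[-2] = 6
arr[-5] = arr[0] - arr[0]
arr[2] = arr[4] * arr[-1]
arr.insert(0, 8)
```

[8, 0, 4, 36, 6, 6]

arr[-1] = 6 → [5, 4, 1, 5, 6]
arr[-2] = 6 → [5, 4, 1, 6, 6]
arr[-5] = arr[0]-arr[0] = 5-5 = 0 → [0, 4, 1, 6, 6]
arr[2] = arr[4]*arr[-1] = 6*6 = 36 → [0, 4, 36, 6, 6]
insert 8 at 0 → [8, 0, 4, 36, 6, 6]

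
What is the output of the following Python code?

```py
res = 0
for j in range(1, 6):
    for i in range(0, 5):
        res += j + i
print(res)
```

j=1,i=0: res = 0+1 = 1
j=1,i=1: res = 1+2 = 3
j=1,i=2: res = 3+3 = 6
j=1,i=3: res = 6+4 = 10
j=1,i=4: res = 10+5 = 15
j=2,i=0: res = 15+2 = 17
j=2,i=1: res = 17+3 = 20
j=2,i=2: res = 20+4 = 24
j=2,i=3: res = 24+5 = 29
j=2,i=4: res = 29+6 = 35
j=3,i=0: res = 35+3 = 38
j=3,i=1: res = 38+4 = 42
j=3,i=2: res = 42+5 = 47
j=3,i=3: res = 47+6 = 53
j=3,i=4: res = 53+7 = 60
j=4,i=0: res = 60+4 = 64
j=4,i=1: res = 64+5 = 69
j=4,i=2: res = 69+6 = 75
j=4,i=3: res = 75+7 = 82
j=4,i=4: res = 82+8 = 90
j=5,i=0: res = 90+5 = 95
j=5,i=1: res = 95+6 = 101
j=5,i=2: res = 101+7 = 108
j=5,i=3: res = 108+8 = 116
j=5,i=4: res = 116+9 = 125

125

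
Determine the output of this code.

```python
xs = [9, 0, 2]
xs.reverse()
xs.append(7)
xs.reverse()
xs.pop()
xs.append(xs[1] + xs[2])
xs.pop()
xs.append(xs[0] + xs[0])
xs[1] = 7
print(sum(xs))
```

reverse → [2, 0, 9]
append 7 → [2, 0, 9, 7]
reverse → [7, 9, 0, 2]
pop() removes 2 → [7, 9, 0]
append xs[1]+xs[2] = 9+0 = 9 → [7, 9, 0, 9]
pop() removes 9 → [7, 9, 0]
append xs[0]+xs[0] = 7+7 = 14 → [7, 9, 0, 14]
xs[1] = 7 → [7, 7, 0, 14]
sum = 28

28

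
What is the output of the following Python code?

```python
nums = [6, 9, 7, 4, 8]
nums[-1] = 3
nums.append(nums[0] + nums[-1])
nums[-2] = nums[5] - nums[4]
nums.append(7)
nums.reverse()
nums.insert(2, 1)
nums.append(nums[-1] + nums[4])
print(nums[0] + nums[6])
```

16

nums[-1] = 3 → [6, 9, 7, 4, 3]
append nums[0]+nums[-1] = 6+3 = 9 → [6, 9, 7, 4, 3, 9]
nums[-2] = nums[5]-nums[4] = 9-3 = 6 → [6, 9, 7, 4, 6, 9]
append 7 → [6, 9, 7, 4, 6, 9, 7]
reverse → [7, 9, 6, 4, 7, 9, 6]
insert 1 at 2 → [7, 9, 1, 6, 4, 7, 9, 6]
append nums[-1]+nums[4] = 6+4 = 10 → [7, 9, 1, 6, 4, 7, 9, 6, 10]
nums[0]+nums[6] = 7+9 = 16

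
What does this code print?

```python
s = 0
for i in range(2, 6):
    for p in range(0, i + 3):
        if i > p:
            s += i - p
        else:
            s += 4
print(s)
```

i=2,p=0: 2>0, s = 0+2 = 2
i=2,p=1: 2>1, s = 2+1 = 3
i=2,p=2: not 2>2, s = 3+4 = 7
i=2,p=3: not 2>3, s = 7+4 = 11
i=2,p=4: not 2>4, s = 11+4 = 15
i=3,p=0: 3>0, s = 15+3 = 18
i=3,p=1: 3>1, s = 18+2 = 20
i=3,p=2: 3>2, s = 20+1 = 21
i=3,p=3: not 3>3, s = 21+4 = 25
i=3,p=4: not 3>4, s = 25+4 = 29
i=3,p=5: not 3>5, s = 29+4 = 33
i=4,p=0: 4>0, s = 33+4 = 37
i=4,p=1: 4>1, s = 37+3 = 40
i=4,p=2: 4>2, s = 40+2 = 42
i=4,p=3: 4>3, s = 42+1 = 43
i=4,p=4: not 4>4, s = 43+4 = 47
i=4,p=5: not 4>5, s = 47+4 = 51
i=4,p=6: not 4>6, s = 51+4 = 55
i=5,p=0: 5>0, s = 55+5 = 60
i=5,p=1: 5>1, s = 60+4 = 64
i=5,p=2: 5>2, s = 64+3 = 67
i=5,p=3: 5>3, s = 67+2 = 69
i=5,p=4: 5>4, s = 69+1 = 70
i=5,p=5: not 5>5, s = 70+4 = 74
i=5,p=6: not 5>6, s = 74+4 = 78
i=5,p=7: not 5>7, s = 78+4 = 82

82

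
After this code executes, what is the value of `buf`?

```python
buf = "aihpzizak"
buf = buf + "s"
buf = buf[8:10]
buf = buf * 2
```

'ksks'

+ 's' → 'aihpzizaks'
slice [8:10] → 'ks'
repeat ×2 → 'ksks'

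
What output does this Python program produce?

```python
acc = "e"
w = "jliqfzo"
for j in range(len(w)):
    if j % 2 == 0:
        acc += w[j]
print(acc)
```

ejifo

j=0: add 'j' → 'ej'
j=1: skip
j=2: add 'i' → 'eji'
j=3: skip
j=4: add 'f' → 'ejif'
j=5: skip
j=6: add 'o' → 'ejifo'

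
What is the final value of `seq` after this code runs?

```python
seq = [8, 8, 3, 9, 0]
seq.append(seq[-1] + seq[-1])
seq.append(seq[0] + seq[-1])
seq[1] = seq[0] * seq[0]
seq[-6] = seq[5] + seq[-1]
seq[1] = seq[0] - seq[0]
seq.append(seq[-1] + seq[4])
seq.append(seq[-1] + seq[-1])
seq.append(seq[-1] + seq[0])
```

[8, 0, 3, 9, 0, 0, 8, 8, 16, 24]

append seq[-1]+seq[-1] = 0+0 = 0 → [8, 8, 3, 9, 0, 0]
append seq[0]+seq[-1] = 8+0 = 8 → [8, 8, 3, 9, 0, 0, 8]
seq[1] = seq[0]*seq[0] = 8*8 = 64 → [8, 64, 3, 9, 0, 0, 8]
seq[-6] = seq[5]+seq[-1] = 0+8 = 8 → [8, 8, 3, 9, 0, 0, 8]
seq[1] = seq[0]-seq[0] = 8-8 = 0 → [8, 0, 3, 9, 0, 0, 8]
append seq[-1]+seq[4] = 8+0 = 8 → [8, 0, 3, 9, 0, 0, 8, 8]
append seq[-1]+seq[-1] = 8+8 = 16 → [8, 0, 3, 9, 0, 0, 8, 8, 16]
append seq[-1]+seq[0] = 16+8 = 24 → [8, 0, 3, 9, 0, 0, 8, 8, 16, 24]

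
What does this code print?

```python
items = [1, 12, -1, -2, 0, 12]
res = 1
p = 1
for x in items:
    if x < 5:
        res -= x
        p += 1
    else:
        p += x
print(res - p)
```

x=1: <5, res = 1-1 = 0; p=2
x=12: not <5; p=14
x=-1: <5, res = 0-(-1) = 1; p=15
x=-2: <5, res = 1-(-2) = 3; p=16
x=0: <5, res = 3-0 = 3; p=17
x=12: not <5; p=29
res-p = 3-29 = -26

-26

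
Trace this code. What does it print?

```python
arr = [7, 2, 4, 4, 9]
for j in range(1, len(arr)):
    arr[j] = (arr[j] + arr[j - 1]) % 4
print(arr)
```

[7, 1, 1, 1, 2]

j=1: arr[1] = (2+7)%4 = 1 → [7, 1, 4, 4, 9]
j=2: arr[2] = (4+1)%4 = 1 → [7, 1, 1, 4, 9]
j=3: arr[3] = (4+1)%4 = 1 → [7, 1, 1, 1, 9]
j=4: arr[4] = (9+1)%4 = 2 → [7, 1, 1, 1, 2]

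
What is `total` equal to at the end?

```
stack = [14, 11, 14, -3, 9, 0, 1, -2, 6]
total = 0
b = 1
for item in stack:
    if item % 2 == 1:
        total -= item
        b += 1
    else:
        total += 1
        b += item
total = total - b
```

item=14: not odd, total = 0+1 = 1; b=15
item=11: odd, total = 1-11 = -10; b=16
item=14: not odd, total = (-10)+1 = -9; b=30
item=-3: odd, total = (-9)-(-3) = -6; b=31
item=9: odd, total = (-6)-9 = -15; b=32
item=0: not odd, total = (-15)+1 = -14; b=32
item=1: odd, total = (-14)-1 = -15; b=33
item=-2: not odd, total = (-15)+1 = -14; b=31
item=6: not odd, total = (-14)+1 = -13; b=37
total-b = (-13)-37 = -50

-50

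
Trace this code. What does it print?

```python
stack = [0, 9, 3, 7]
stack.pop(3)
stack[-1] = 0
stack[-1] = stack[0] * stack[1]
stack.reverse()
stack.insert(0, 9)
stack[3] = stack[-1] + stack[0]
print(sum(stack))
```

pop(3) removes 7 → [0, 9, 3]
stack[-1] = 0 → [0, 9, 0]
stack[-1] = stack[0]*stack[1] = 0*9 = 0 → [0, 9, 0]
reverse → [0, 9, 0]
insert 9 at 0 → [9, 0, 9, 0]
stack[3] = stack[-1]+stack[0] = 0+9 = 9 → [9, 0, 9, 9]
sum = 27

27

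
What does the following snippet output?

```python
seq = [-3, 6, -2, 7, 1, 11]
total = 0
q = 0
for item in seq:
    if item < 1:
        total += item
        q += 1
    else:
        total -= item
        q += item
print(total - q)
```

item=-3: <1, total = 0+(-3) = -3; q=1
item=6: not <1, total = (-3)-6 = -9; q=7
item=-2: <1, total = (-9)+(-2) = -11; q=8
item=7: not <1, total = (-11)-7 = -18; q=15
item=1: not <1, total = (-18)-1 = -19; q=16
item=11: not <1, total = (-19)-11 = -30; q=27
total-q = (-30)-27 = -57

-57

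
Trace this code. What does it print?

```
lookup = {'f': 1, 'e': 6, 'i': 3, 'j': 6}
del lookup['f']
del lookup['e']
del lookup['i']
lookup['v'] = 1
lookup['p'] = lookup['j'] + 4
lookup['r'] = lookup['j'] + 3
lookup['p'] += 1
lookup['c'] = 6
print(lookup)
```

{'j': 6, 'v': 1, 'p': 11, 'r': 9, 'c': 6}

del 'f' → {'e': 6, 'i': 3, 'j': 6}
del 'e' → {'i': 3, 'j': 6}
del 'i' → {'j': 6}
lookup['v'] = 1 → {'j': 6, 'v': 1}
lookup['p'] = lookup['j']+4 = 10 → {'j': 6, 'v': 1, 'p': 10}
lookup['r'] = lookup['j']+3 = 9 → {'j': 6, 'v': 1, 'p': 10, 'r': 9}
lookup['p'] = 10+1 = 11 → {'j': 6, 'v': 1, 'p': 11, 'r': 9}
lookup['c'] = 6 → {'j': 6, 'v': 1, 'p': 11, 'r': 9, 'c': 6}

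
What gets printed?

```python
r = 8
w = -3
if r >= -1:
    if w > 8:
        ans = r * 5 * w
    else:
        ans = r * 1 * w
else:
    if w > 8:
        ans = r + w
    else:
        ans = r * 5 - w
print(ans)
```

r=8, w=-3
r >= -1 is True; w > 8 is False
→ ans = r * 1 * w = -24

-24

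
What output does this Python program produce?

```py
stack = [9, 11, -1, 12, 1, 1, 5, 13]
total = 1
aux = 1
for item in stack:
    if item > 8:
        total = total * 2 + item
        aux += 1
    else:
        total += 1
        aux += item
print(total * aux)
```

item=9: >8, total = 1*2+9 = 11; aux=2
item=11: >8, total = 11*2+11 = 33; aux=3
item=-1: not >8, total = 33+1 = 34; aux=2
item=12: >8, total = 34*2+12 = 80; aux=3
item=1: not >8, total = 80+1 = 81; aux=4
item=1: not >8, total = 81+1 = 82; aux=5
item=5: not >8, total = 82+1 = 83; aux=10
item=13: >8, total = 83*2+13 = 179; aux=11
total*aux = 179*11 = 1969

1969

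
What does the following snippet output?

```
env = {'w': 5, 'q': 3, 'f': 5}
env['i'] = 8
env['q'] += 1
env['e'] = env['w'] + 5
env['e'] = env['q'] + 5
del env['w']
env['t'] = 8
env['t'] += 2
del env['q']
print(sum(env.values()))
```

env['i'] = 8 → {'w': 5, 'q': 3, 'f': 5, 'i': 8}
env['q'] = 3+1 = 4 → {'w': 5, 'q': 4, 'f': 5, 'i': 8}
env['e'] = env['w']+5 = 10 → {'w': 5, 'q': 4, 'f': 5, 'i': 8, 'e': 10}
env['e'] = env['q']+5 = 9 → {'w': 5, 'q': 4, 'f': 5, 'i': 8, 'e': 9}
del 'w' → {'q': 4, 'f': 5, 'i': 8, 'e': 9}
env['t'] = 8 → {'q': 4, 'f': 5, 'i': 8, 'e': 9, 't': 8}
env['t'] = 8+2 = 10 → {'q': 4, 'f': 5, 'i': 8, 'e': 9, 't': 10}
del 'q' → {'f': 5, 'i': 8, 'e': 9, 't': 10}
sum of values = 32

32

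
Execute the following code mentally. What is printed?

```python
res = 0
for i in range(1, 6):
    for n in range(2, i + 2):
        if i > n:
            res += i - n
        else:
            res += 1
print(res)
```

19

i=1,n=2: not 1>2, res = 0+1 = 1
i=2,n=2: not 2>2, res = 1+1 = 2
i=2,n=3: not 2>3, res = 2+1 = 3
i=3,n=2: 3>2, res = 3+1 = 4
i=3,n=3: not 3>3, res = 4+1 = 5
i=3,n=4: not 3>4, res = 5+1 = 6
i=4,n=2: 4>2, res = 6+2 = 8
i=4,n=3: 4>3, res = 8+1 = 9
i=4,n=4: not 4>4, res = 9+1 = 10
i=4,n=5: not 4>5, res = 10+1 = 11
i=5,n=2: 5>2, res = 11+3 = 14
i=5,n=3: 5>3, res = 14+2 = 16
i=5,n=4: 5>4, res = 16+1 = 17
i=5,n=5: not 5>5, res = 17+1 = 18
i=5,n=6: not 5>6, res = 18+1 = 19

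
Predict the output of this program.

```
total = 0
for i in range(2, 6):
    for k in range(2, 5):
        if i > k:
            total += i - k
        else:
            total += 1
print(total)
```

i=2,k=2: not 2>2, total = 0+1 = 1
i=2,k=3: not 2>3, total = 1+1 = 2
i=2,k=4: not 2>4, total = 2+1 = 3
i=3,k=2: 3>2, total = 3+1 = 4
i=3,k=3: not 3>3, total = 4+1 = 5
i=3,k=4: not 3>4, total = 5+1 = 6
i=4,k=2: 4>2, total = 6+2 = 8
i=4,k=3: 4>3, total = 8+1 = 9
i=4,k=4: not 4>4, total = 9+1 = 10
i=5,k=2: 5>2, total = 10+3 = 13
i=5,k=3: 5>3, total = 13+2 = 15
i=5,k=4: 5>4, total = 15+1 = 16

16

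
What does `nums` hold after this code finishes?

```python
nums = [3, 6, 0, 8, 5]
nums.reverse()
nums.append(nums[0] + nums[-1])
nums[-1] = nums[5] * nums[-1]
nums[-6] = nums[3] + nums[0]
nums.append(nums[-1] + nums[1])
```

[11, 8, 0, 6, 3, 64, 72]

reverse → [5, 8, 0, 6, 3]
append nums[0]+nums[-1] = 5+3 = 8 → [5, 8, 0, 6, 3, 8]
nums[-1] = nums[5]*nums[-1] = 8*8 = 64 → [5, 8, 0, 6, 3, 64]
nums[-6] = nums[3]+nums[0] = 6+5 = 11 → [11, 8, 0, 6, 3, 64]
append nums[-1]+nums[1] = 64+8 = 72 → [11, 8, 0, 6, 3, 64, 72]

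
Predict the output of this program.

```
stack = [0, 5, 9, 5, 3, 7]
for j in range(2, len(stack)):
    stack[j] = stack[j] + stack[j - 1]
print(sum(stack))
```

j=2: stack[2] = 9+5 = 14 → [0, 5, 14, 5, 3, 7]
j=3: stack[3] = 5+14 = 19 → [0, 5, 14, 19, 3, 7]
j=4: stack[4] = 3+19 = 22 → [0, 5, 14, 19, 22, 7]
j=5: stack[5] = 7+22 = 29 → [0, 5, 14, 19, 22, 29]
sum = 89

89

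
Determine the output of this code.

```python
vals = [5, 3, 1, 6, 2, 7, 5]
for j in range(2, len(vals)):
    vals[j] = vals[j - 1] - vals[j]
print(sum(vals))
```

-31

j=2: vals[2] = 3-1 = 2 → [5, 3, 2, 6, 2, 7, 5]
j=3: vals[3] = 2-6 = -4 → [5, 3, 2, -4, 2, 7, 5]
j=4: vals[4] = (-4)-2 = -6 → [5, 3, 2, -4, -6, 7, 5]
j=5: vals[5] = (-6)-7 = -13 → [5, 3, 2, -4, -6, -13, 5]
j=6: vals[6] = (-13)-5 = -18 → [5, 3, 2, -4, -6, -13, -18]
sum = -31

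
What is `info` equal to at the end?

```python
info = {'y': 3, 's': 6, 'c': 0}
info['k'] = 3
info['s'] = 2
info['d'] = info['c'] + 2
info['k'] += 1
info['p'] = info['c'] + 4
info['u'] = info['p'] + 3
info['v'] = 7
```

{'y': 3, 's': 2, 'c': 0, 'k': 4, 'd': 2, 'p': 4, 'u': 7, 'v': 7}

info['k'] = 3 → {'y': 3, 's': 6, 'c': 0, 'k': 3}
info['s'] = 2 → {'y': 3, 's': 2, 'c': 0, 'k': 3}
info['d'] = info['c']+2 = 2 → {'y': 3, 's': 2, 'c': 0, 'k': 3, 'd': 2}
info['k'] = 3+1 = 4 → {'y': 3, 's': 2, 'c': 0, 'k': 4, 'd': 2}
info['p'] = info['c']+4 = 4 → {'y': 3, 's': 2, 'c': 0, 'k': 4, 'd': 2, 'p': 4}
info['u'] = info['p']+3 = 7 → {'y': 3, 's': 2, 'c': 0, 'k': 4, 'd': 2, 'p': 4, 'u': 7}
info['v'] = 7 → {'y': 3, 's': 2, 'c': 0, 'k': 4, 'd': 2, 'p': 4, 'u': 7, 'v': 7}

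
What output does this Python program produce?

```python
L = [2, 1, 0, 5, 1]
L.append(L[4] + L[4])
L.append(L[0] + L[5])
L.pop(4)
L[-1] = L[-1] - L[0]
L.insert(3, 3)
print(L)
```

[2, 1, 0, 3, 5, 2, 2]

append L[4]+L[4] = 1+1 = 2 → [2, 1, 0, 5, 1, 2]
append L[0]+L[5] = 2+2 = 4 → [2, 1, 0, 5, 1, 2, 4]
pop(4) removes 1 → [2, 1, 0, 5, 2, 4]
L[-1] = L[-1]-L[0] = 4-2 = 2 → [2, 1, 0, 5, 2, 2]
insert 3 at 3 → [2, 1, 0, 3, 5, 2, 2]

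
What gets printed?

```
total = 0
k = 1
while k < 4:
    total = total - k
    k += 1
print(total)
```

k=1: total = 0-1 = -1
k=2: total = (-1)-2 = -3
k=3: total = (-3)-3 = -6

-6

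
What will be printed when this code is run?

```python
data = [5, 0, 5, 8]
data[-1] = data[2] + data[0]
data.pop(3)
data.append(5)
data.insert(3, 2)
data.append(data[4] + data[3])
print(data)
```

data[-1] = data[2]+data[0] = 5+5 = 10 → [5, 0, 5, 10]
pop(3) removes 10 → [5, 0, 5]
append 5 → [5, 0, 5, 5]
insert 2 at 3 → [5, 0, 5, 2, 5]
append data[4]+data[3] = 5+2 = 7 → [5, 0, 5, 2, 5, 7]

[5, 0, 5, 2, 5, 7]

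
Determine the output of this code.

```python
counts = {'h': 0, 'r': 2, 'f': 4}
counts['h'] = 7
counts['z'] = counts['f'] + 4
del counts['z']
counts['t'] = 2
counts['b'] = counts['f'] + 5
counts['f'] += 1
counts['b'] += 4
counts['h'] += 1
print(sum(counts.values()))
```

counts['h'] = 7 → {'h': 7, 'r': 2, 'f': 4}
counts['z'] = counts['f']+4 = 8 → {'h': 7, 'r': 2, 'f': 4, 'z': 8}
del 'z' → {'h': 7, 'r': 2, 'f': 4}
counts['t'] = 2 → {'h': 7, 'r': 2, 'f': 4, 't': 2}
counts['b'] = counts['f']+5 = 9 → {'h': 7, 'r': 2, 'f': 4, 't': 2, 'b': 9}
counts['f'] = 4+1 = 5 → {'h': 7, 'r': 2, 'f': 5, 't': 2, 'b': 9}
counts['b'] = 9+4 = 13 → {'h': 7, 'r': 2, 'f': 5, 't': 2, 'b': 13}
counts['h'] = 7+1 = 8 → {'h': 8, 'r': 2, 'f': 5, 't': 2, 'b': 13}
sum of values = 30

30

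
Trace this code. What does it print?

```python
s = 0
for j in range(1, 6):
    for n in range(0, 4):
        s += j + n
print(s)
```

90

j=1,n=0: s = 0+1 = 1
j=1,n=1: s = 1+2 = 3
j=1,n=2: s = 3+3 = 6
j=1,n=3: s = 6+4 = 10
j=2,n=0: s = 10+2 = 12
j=2,n=1: s = 12+3 = 15
j=2,n=2: s = 15+4 = 19
j=2,n=3: s = 19+5 = 24
j=3,n=0: s = 24+3 = 27
j=3,n=1: s = 27+4 = 31
j=3,n=2: s = 31+5 = 36
j=3,n=3: s = 36+6 = 42
j=4,n=0: s = 42+4 = 46
j=4,n=1: s = 46+5 = 51
j=4,n=2: s = 51+6 = 57
j=4,n=3: s = 57+7 = 64
j=5,n=0: s = 64+5 = 69
j=5,n=1: s = 69+6 = 75
j=5,n=2: s = 75+7 = 82
j=5,n=3: s = 82+8 = 90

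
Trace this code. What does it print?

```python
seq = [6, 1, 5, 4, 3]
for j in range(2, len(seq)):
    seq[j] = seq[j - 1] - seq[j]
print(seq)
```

j=2: seq[2] = 1-5 = -4 → [6, 1, -4, 4, 3]
j=3: seq[3] = (-4)-4 = -8 → [6, 1, -4, -8, 3]
j=4: seq[4] = (-8)-3 = -11 → [6, 1, -4, -8, -11]

[6, 1, -4, -8, -11]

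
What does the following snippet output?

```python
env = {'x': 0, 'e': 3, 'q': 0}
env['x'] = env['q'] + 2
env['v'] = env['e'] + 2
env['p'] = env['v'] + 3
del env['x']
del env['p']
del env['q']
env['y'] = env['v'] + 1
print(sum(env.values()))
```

14

env['x'] = env['q']+2 = 2 → {'x': 2, 'e': 3, 'q': 0}
env['v'] = env['e']+2 = 5 → {'x': 2, 'e': 3, 'q': 0, 'v': 5}
env['p'] = env['v']+3 = 8 → {'x': 2, 'e': 3, 'q': 0, 'v': 5, 'p': 8}
del 'x' → {'e': 3, 'q': 0, 'v': 5, 'p': 8}
del 'p' → {'e': 3, 'q': 0, 'v': 5}
del 'q' → {'e': 3, 'v': 5}
env['y'] = env['v']+1 = 6 → {'e': 3, 'v': 5, 'y': 6}
sum of values = 14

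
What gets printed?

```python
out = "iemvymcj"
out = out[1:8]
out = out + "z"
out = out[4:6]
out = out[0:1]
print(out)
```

m

slice [1:8] → 'emvymcj'
+ 'z' → 'emvymcjz'
slice [4:6] → 'mc'
slice [0:1] → 'm'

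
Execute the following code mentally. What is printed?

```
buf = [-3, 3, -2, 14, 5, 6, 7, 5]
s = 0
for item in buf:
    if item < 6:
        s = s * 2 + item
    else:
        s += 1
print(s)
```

item=-3: <6, s = 0*2+(-3) = -3
item=3: <6, s = (-3)*2+3 = -3
item=-2: <6, s = (-3)*2+(-2) = -8
item=14: not <6, s = (-8)+1 = -7
item=5: <6, s = (-7)*2+5 = -9
item=6: not <6, s = (-9)+1 = -8
item=7: not <6, s = (-8)+1 = -7
item=5: <6, s = (-7)*2+5 = -9

-9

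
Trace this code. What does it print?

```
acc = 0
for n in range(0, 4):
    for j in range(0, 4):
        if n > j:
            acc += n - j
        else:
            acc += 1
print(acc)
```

20

n=0,j=0: not 0>0, acc = 0+1 = 1
n=0,j=1: not 0>1, acc = 1+1 = 2
n=0,j=2: not 0>2, acc = 2+1 = 3
n=0,j=3: not 0>3, acc = 3+1 = 4
n=1,j=0: 1>0, acc = 4+1 = 5
n=1,j=1: not 1>1, acc = 5+1 = 6
n=1,j=2: not 1>2, acc = 6+1 = 7
n=1,j=3: not 1>3, acc = 7+1 = 8
n=2,j=0: 2>0, acc = 8+2 = 10
n=2,j=1: 2>1, acc = 10+1 = 11
n=2,j=2: not 2>2, acc = 11+1 = 12
n=2,j=3: not 2>3, acc = 12+1 = 13
n=3,j=0: 3>0, acc = 13+3 = 16
n=3,j=1: 3>1, acc = 16+2 = 18
n=3,j=2: 3>2, acc = 18+1 = 19
n=3,j=3: not 3>3, acc = 19+1 = 20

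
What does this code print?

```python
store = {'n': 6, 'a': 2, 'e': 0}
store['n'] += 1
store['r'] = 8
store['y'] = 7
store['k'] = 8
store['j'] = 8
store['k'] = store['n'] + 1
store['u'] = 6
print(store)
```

store['n'] = 6+1 = 7 → {'n': 7, 'a': 2, 'e': 0}
store['r'] = 8 → {'n': 7, 'a': 2, 'e': 0, 'r': 8}
store['y'] = 7 → {'n': 7, 'a': 2, 'e': 0, 'r': 8, 'y': 7}
store['k'] = 8 → {'n': 7, 'a': 2, 'e': 0, 'r': 8, 'y': 7, 'k': 8}
store['j'] = 8 → {'n': 7, 'a': 2, 'e': 0, 'r': 8, 'y': 7, 'k': 8, 'j': 8}
store['k'] = store['n']+1 = 8 → {'n': 7, 'a': 2, 'e': 0, 'r': 8, 'y': 7, 'k': 8, 'j': 8}
store['u'] = 6 → {'n': 7, 'a': 2, 'e': 0, 'r': 8, 'y': 7, 'k': 8, 'j': 8, 'u': 6}

{'n': 7, 'a': 2, 'e': 0, 'r': 8, 'y': 7, 'k': 8, 'j': 8, 'u': 6}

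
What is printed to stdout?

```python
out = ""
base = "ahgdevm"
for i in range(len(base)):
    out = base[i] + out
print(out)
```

mvedgha

i=0: prepend 'a' → 'a'
i=1: prepend 'h' → 'ha'
i=2: prepend 'g' → 'gha'
i=3: prepend 'd' → 'dgha'
i=4: prepend 'e' → 'edgha'
i=5: prepend 'v' → 'vedgha'
i=6: prepend 'm' → 'mvedgha'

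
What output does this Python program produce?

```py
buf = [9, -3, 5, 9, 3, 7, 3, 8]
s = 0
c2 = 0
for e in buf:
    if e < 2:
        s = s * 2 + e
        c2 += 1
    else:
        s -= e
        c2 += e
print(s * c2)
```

-2520

e=9: not <2, s = 0-9 = -9; c2=9
e=-3: <2, s = (-9)*2+(-3) = -21; c2=10
e=5: not <2, s = (-21)-5 = -26; c2=15
e=9: not <2, s = (-26)-9 = -35; c2=24
e=3: not <2, s = (-35)-3 = -38; c2=27
e=7: not <2, s = (-38)-7 = -45; c2=34
e=3: not <2, s = (-45)-3 = -48; c2=37
e=8: not <2, s = (-48)-8 = -56; c2=45
s*c2 = (-56)*45 = -2520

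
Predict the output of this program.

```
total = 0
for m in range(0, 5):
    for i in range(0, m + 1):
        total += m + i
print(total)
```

m=0,i=0: total = 0+0 = 0
m=1,i=0: total = 0+1 = 1
m=1,i=1: total = 1+2 = 3
m=2,i=0: total = 3+2 = 5
m=2,i=1: total = 5+3 = 8
m=2,i=2: total = 8+4 = 12
m=3,i=0: total = 12+3 = 15
m=3,i=1: total = 15+4 = 19
m=3,i=2: total = 19+5 = 24
m=3,i=3: total = 24+6 = 30
m=4,i=0: total = 30+4 = 34
m=4,i=1: total = 34+5 = 39
m=4,i=2: total = 39+6 = 45
m=4,i=3: total = 45+7 = 52
m=4,i=4: total = 52+8 = 60

60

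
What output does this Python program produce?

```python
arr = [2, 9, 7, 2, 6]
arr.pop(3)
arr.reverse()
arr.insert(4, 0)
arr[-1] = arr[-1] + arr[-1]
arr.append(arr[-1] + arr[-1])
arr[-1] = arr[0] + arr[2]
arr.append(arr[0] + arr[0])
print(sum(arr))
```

pop(3) removes 2 → [2, 9, 7, 6]
reverse → [6, 7, 9, 2]
insert 0 at 4 → [6, 7, 9, 2, 0]
arr[-1] = arr[-1]+arr[-1] = 0+0 = 0 → [6, 7, 9, 2, 0]
append arr[-1]+arr[-1] = 0+0 = 0 → [6, 7, 9, 2, 0, 0]
arr[-1] = arr[0]+arr[2] = 6+9 = 15 → [6, 7, 9, 2, 0, 15]
append arr[0]+arr[0] = 6+6 = 12 → [6, 7, 9, 2, 0, 15, 12]
sum = 51

51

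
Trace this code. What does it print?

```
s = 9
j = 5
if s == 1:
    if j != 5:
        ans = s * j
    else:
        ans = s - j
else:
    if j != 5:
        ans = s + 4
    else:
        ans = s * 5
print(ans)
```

45

s=9, j=5
s == 1 is False; j != 5 is False
→ ans = s * 5 = 45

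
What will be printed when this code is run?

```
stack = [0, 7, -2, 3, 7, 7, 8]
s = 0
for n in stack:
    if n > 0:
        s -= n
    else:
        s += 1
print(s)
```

n=0: not >0, s = 0+1 = 1
n=7: >0, s = 1-7 = -6
n=-2: not >0, s = (-6)+1 = -5
n=3: >0, s = (-5)-3 = -8
n=7: >0, s = (-8)-7 = -15
n=7: >0, s = (-15)-7 = -22
n=8: >0, s = (-22)-8 = -30

-30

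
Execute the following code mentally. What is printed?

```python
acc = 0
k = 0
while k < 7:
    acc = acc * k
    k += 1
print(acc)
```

0

k=0: acc = 0*0 = 0
k=1: acc = 0*1 = 0
k=2: acc = 0*2 = 0
k=3: acc = 0*3 = 0
k=4: acc = 0*4 = 0
k=5: acc = 0*5 = 0
k=6: acc = 0*6 = 0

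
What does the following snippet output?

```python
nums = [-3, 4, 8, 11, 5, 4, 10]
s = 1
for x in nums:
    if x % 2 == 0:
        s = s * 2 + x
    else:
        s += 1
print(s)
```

122

x=-3: not even, s = 1+1 = 2
x=4: even, s = 2*2+4 = 8
x=8: even, s = 8*2+8 = 24
x=11: not even, s = 24+1 = 25
x=5: not even, s = 25+1 = 26
x=4: even, s = 26*2+4 = 56
x=10: even, s = 56*2+10 = 122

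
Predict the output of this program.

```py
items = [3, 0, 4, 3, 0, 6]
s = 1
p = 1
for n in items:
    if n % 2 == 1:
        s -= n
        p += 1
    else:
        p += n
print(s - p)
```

-18

n=3: odd, s = 1-3 = -2; p=2
n=0: not odd; p=2
n=4: not odd; p=6
n=3: odd, s = (-2)-3 = -5; p=7
n=0: not odd; p=7
n=6: not odd; p=13
s-p = (-5)-13 = -18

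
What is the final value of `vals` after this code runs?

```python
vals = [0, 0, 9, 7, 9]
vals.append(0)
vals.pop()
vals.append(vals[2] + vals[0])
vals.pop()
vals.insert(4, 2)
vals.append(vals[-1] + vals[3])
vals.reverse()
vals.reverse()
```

append 0 → [0, 0, 9, 7, 9, 0]
pop() removes 0 → [0, 0, 9, 7, 9]
append vals[2]+vals[0] = 9+0 = 9 → [0, 0, 9, 7, 9, 9]
pop() removes 9 → [0, 0, 9, 7, 9]
insert 2 at 4 → [0, 0, 9, 7, 2, 9]
append vals[-1]+vals[3] = 9+7 = 16 → [0, 0, 9, 7, 2, 9, 16]
reverse → [16, 9, 2, 7, 9, 0, 0]
reverse → [0, 0, 9, 7, 2, 9, 16]

[0, 0, 9, 7, 2, 9, 16]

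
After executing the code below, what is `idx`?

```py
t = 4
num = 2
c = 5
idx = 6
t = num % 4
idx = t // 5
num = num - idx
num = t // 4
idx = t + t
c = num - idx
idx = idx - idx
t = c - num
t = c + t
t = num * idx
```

0

t = 2%4 = 2
idx = 2//5 = 0
num = 2-0 = 2
num = 2//4 = 0
idx = 2+2 = 4
c = 0-4 = -4
idx = 4-4 = 0
t = (-4)-0 = -4
t = (-4)+(-4) = -8
t = 0*0 = 0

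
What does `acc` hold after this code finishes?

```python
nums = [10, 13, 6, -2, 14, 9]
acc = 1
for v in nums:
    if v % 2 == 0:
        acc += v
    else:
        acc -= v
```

7

v=10: even, acc = 1+10 = 11
v=13: not even, acc = 11-13 = -2
v=6: even, acc = (-2)+6 = 4
v=-2: even, acc = 4+(-2) = 2
v=14: even, acc = 2+14 = 16
v=9: not even, acc = 16-9 = 7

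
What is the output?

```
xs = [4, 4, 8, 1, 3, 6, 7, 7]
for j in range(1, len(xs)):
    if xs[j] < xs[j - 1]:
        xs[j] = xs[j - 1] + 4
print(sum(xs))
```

j=1: 4>=4, unchanged → [4, 4, 8, 1, 3, 6, 7, 7]
j=2: 8>=4, unchanged → [4, 4, 8, 1, 3, 6, 7, 7]
j=3: 1<8, xs[3] = 8+4 = 12 → [4, 4, 8, 12, 3, 6, 7, 7]
j=4: 3<12, xs[4] = 12+4 = 16 → [4, 4, 8, 12, 16, 6, 7, 7]
j=5: 6<16, xs[5] = 16+4 = 20 → [4, 4, 8, 12, 16, 20, 7, 7]
j=6: 7<20, xs[6] = 20+4 = 24 → [4, 4, 8, 12, 16, 20, 24, 7]
j=7: 7<24, xs[7] = 24+4 = 28 → [4, 4, 8, 12, 16, 20, 24, 28]
sum = 116

116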